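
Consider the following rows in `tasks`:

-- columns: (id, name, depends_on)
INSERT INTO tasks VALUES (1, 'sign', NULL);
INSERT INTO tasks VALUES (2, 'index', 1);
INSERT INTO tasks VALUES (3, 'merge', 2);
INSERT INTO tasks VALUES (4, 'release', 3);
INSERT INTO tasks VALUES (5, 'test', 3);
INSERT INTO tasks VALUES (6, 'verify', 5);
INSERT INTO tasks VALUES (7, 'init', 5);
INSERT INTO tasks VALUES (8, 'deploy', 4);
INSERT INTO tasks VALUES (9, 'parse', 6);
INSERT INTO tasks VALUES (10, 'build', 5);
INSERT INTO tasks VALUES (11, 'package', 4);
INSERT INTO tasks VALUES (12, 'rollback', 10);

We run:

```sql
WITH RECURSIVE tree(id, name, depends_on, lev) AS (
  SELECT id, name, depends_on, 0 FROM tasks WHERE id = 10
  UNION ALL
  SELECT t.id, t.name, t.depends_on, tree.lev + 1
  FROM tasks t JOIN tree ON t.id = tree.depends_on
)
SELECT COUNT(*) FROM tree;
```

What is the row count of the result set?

5

Base: id=10 (build), depends_on=5, lev 0.
Iteration 1: join on id=5 -> test (id 5, depends_on=3, lev 1).
Iteration 2: join on id=3 -> merge (id 3, depends_on=2, lev 2).
Iteration 3: join on id=2 -> index (id 2, depends_on=1, lev 3).
Iteration 4: join on id=1 -> sign (id 1, depends_on=NULL, lev 4).
Iteration 5: depends_on is NULL; no match; recursion stops.
Total rows emitted: 5.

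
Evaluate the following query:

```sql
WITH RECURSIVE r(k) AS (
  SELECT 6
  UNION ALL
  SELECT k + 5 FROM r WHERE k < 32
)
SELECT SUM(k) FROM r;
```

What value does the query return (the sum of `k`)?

Base: k=6.
Iteration 1: 6 < 32 holds -> k = 6 + 5 = 11.
Iteration 2: 11 < 32 holds -> k = 11 + 5 = 16.
Iteration 3: 16 < 32 holds -> k = 16 + 5 = 21.
Iteration 4: 21 < 32 holds -> k = 21 + 5 = 26.
Iteration 5: 26 < 32 holds -> k = 26 + 5 = 31.
Iteration 6: 31 < 32 holds -> k = 31 + 5 = 36.
Iteration 7: 36 < 32 fails; recursion stops.
SUM(k) = 6 + 11 + 16 + 21 + 26 + 31 + 36 = 147.

147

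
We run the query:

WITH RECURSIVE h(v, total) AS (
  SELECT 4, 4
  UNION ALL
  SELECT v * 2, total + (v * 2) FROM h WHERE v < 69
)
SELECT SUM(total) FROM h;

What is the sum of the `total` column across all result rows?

Base: v=4, total=4.
Iteration 1: 4 < 69 holds -> v = 4 * 2 = 8, total = 4 + 8 = 12.
Iteration 2: 8 < 69 holds -> v = 8 * 2 = 16, total = 12 + 16 = 28.
Iteration 3: 16 < 69 holds -> v = 16 * 2 = 32, total = 28 + 32 = 60.
Iteration 4: 32 < 69 holds -> v = 32 * 2 = 64, total = 60 + 64 = 124.
Iteration 5: 64 < 69 holds -> v = 64 * 2 = 128, total = 124 + 128 = 252.
Iteration 6: 128 < 69 fails; recursion stops.
SUM(total) = 4 + 12 + 28 + 60 + 124 + 252 = 480.

480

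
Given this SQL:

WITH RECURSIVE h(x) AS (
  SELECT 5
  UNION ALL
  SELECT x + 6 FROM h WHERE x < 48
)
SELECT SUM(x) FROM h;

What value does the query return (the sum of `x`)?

Base: x=5.
Iteration 1: 5 < 48 holds -> x = 5 + 6 = 11.
Iteration 2: 11 < 48 holds -> x = 11 + 6 = 17.
Iteration 3: 17 < 48 holds -> x = 17 + 6 = 23.
Iteration 4: 23 < 48 holds -> x = 23 + 6 = 29.
Iteration 5: 29 < 48 holds -> x = 29 + 6 = 35.
Iteration 6: 35 < 48 holds -> x = 35 + 6 = 41.
Iteration 7: 41 < 48 holds -> x = 41 + 6 = 47.
Iteration 8: 47 < 48 holds -> x = 47 + 6 = 53.
Iteration 9: 53 < 48 fails; recursion stops.
SUM(x) = 5 + 11 + 17 + 23 + 29 + 35 + 41 + 47 + 53 = 261.

261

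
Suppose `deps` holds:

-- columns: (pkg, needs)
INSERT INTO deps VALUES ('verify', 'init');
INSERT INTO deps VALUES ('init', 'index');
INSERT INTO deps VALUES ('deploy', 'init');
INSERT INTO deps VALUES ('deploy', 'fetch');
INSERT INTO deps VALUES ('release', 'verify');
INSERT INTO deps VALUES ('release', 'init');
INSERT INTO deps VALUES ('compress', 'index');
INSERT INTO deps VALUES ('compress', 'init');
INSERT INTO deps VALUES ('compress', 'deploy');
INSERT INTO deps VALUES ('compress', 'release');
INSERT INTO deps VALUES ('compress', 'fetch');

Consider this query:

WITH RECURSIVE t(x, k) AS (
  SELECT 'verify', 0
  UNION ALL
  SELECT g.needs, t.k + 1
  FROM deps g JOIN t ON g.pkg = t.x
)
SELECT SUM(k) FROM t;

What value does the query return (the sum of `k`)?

3

Base: (verify, k=0).
Iteration 1: edges from {verify} -> (init, k=1).
Iteration 2: edges from {init} -> (index, k=2).
Iteration 3: no outgoing edges from {index}; recursion stops.
SUM(k) = 0 + 1 + 2 = 3.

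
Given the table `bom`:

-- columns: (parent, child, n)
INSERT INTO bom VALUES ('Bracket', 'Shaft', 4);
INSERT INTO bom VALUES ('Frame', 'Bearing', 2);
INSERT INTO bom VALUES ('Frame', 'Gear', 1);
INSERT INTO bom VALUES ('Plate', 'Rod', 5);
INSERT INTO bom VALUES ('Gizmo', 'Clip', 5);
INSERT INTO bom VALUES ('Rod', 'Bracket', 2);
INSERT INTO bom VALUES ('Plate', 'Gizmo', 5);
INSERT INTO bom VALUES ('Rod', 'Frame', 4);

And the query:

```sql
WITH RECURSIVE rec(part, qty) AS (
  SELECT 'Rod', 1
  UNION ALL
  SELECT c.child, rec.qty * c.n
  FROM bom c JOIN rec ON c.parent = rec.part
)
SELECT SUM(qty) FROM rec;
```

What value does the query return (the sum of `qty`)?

27

Base: (Rod, qty=1).
Iteration 1: components of {Rod} -> Bracket = 1*2 = 2, Frame = 1*4 = 4.
Iteration 2: components of {Bracket,Frame} -> Bearing = 4*2 = 8, Gear = 4*1 = 4, Shaft = 2*4 = 8.
Iteration 3: no further components; recursion stops.
SUM(qty) = 1 + 2 + 4 + 8 + 4 + 8 = 27.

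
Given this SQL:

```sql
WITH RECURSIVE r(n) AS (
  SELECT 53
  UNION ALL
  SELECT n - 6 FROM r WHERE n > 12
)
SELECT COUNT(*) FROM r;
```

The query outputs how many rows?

Base: n=53.
Iteration 1: 53 > 12 holds -> n = 53 - 6 = 47.
Iteration 2: 47 > 12 holds -> n = 47 - 6 = 41.
Iteration 3: 41 > 12 holds -> n = 41 - 6 = 35.
Iteration 4: 35 > 12 holds -> n = 35 - 6 = 29.
Iteration 5: 29 > 12 holds -> n = 29 - 6 = 23.
Iteration 6: 23 > 12 holds -> n = 23 - 6 = 17.
Iteration 7: 17 > 12 holds -> n = 17 - 6 = 11.
Iteration 8: 11 > 12 fails; recursion stops.
Total rows emitted: 8.

8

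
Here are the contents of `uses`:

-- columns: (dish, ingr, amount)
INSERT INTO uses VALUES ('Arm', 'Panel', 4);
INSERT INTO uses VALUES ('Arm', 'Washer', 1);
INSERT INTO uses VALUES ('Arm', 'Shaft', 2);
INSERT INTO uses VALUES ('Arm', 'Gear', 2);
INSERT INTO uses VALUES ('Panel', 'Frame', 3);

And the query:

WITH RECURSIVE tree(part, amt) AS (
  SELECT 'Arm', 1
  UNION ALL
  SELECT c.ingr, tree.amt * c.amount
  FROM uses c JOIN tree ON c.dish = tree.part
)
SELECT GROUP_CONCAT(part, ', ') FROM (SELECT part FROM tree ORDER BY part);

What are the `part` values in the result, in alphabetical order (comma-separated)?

Arm, Frame, Gear, Panel, Shaft, Washer

Base: (Arm, amt=1).
Iteration 1: components of {Arm} -> Gear = 1*2 = 2, Panel = 1*4 = 4, Shaft = 1*2 = 2, Washer = 1*1 = 1.
Iteration 2: components of {Gear,Panel,Shaft,Washer} -> Frame = 4*3 = 12.
Iteration 3: no further components; recursion stops.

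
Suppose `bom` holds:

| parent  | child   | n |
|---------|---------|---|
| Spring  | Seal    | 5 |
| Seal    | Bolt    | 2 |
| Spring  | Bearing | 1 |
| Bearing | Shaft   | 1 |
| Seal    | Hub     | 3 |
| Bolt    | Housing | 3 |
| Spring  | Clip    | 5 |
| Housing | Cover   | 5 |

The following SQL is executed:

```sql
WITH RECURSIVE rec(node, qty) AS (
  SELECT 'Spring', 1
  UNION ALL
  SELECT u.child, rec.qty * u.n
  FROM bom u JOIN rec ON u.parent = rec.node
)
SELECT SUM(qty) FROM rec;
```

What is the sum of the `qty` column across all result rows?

218

Base: (Spring, qty=1).
Iteration 1: components of {Spring} -> Bearing = 1*1 = 1, Clip = 1*5 = 5, Seal = 1*5 = 5.
Iteration 2: components of {Bearing,Clip,Seal} -> Bolt = 5*2 = 10, Hub = 5*3 = 15, Shaft = 1*1 = 1.
Iteration 3: components of {Bolt,Hub,Shaft} -> Housing = 10*3 = 30.
Iteration 4: components of {Housing} -> Cover = 30*5 = 150.
Iteration 5: no further components; recursion stops.
SUM(qty) = 1 + 5 + 1 + 5 + 10 + 15 + 1 + 30 + 150 = 218.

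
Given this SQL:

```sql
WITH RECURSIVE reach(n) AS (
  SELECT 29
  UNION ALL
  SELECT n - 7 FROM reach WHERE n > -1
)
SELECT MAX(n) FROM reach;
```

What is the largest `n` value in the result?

29

Base: n=29.
Iteration 1: 29 > -1 holds -> n = 29 - 7 = 22.
Iteration 2: 22 > -1 holds -> n = 22 - 7 = 15.
Iteration 3: 15 > -1 holds -> n = 15 - 7 = 8.
Iteration 4: 8 > -1 holds -> n = 8 - 7 = 1.
Iteration 5: 1 > -1 holds -> n = 1 - 7 = -6.
Iteration 6: -6 > -1 fails; recursion stops.
n values: 29, 22, 15, 8, 1, -6; the maximum is 29.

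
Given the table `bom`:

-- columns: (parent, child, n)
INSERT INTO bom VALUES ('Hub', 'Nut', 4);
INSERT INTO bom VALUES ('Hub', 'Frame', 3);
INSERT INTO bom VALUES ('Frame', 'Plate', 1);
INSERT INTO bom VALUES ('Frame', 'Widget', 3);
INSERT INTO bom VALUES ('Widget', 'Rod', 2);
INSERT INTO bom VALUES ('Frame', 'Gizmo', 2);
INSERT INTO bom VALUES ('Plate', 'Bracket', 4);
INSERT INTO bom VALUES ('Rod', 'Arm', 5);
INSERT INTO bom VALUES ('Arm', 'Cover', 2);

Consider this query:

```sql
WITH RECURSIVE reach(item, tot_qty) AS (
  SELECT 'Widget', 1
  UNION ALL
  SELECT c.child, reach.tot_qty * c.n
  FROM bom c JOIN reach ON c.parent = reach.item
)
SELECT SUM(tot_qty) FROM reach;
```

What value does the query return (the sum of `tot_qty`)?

33

Base: (Widget, tot_qty=1).
Iteration 1: components of {Widget} -> Rod = 1*2 = 2.
Iteration 2: components of {Rod} -> Arm = 2*5 = 10.
Iteration 3: components of {Arm} -> Cover = 10*2 = 20.
Iteration 4: no further components; recursion stops.
SUM(tot_qty) = 1 + 2 + 10 + 20 = 33.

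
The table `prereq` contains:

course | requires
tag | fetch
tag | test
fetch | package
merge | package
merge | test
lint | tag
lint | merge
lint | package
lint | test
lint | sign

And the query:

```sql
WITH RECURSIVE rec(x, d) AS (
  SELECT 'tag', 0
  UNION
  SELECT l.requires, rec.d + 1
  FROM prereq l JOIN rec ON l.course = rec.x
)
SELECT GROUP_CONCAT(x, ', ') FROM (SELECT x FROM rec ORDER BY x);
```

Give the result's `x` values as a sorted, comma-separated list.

fetch, package, tag, test

Base: (tag, d=0).
Iteration 1: edges from {tag} -> (fetch, d=1), (test, d=1).
Iteration 2: edges from {fetch,test} -> (package, d=2).
Iteration 3: no outgoing edges from {package}; recursion stops.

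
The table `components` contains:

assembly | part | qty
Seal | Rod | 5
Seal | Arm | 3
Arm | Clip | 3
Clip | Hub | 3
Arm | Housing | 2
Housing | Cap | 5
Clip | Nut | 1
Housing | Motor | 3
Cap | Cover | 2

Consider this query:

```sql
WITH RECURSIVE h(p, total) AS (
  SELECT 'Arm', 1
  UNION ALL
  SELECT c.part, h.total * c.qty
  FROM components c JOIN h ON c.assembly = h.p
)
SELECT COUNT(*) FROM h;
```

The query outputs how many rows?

Base: (Arm, total=1).
Iteration 1: components of {Arm} -> Clip = 1*3 = 3, Housing = 1*2 = 2.
Iteration 2: components of {Clip,Housing} -> Cap = 2*5 = 10, Hub = 3*3 = 9, Motor = 2*3 = 6, Nut = 3*1 = 3.
Iteration 3: components of {Cap,Hub,Motor,Nut} -> Cover = 10*2 = 20.
Iteration 4: no further components; recursion stops.
Total rows emitted: 8.

8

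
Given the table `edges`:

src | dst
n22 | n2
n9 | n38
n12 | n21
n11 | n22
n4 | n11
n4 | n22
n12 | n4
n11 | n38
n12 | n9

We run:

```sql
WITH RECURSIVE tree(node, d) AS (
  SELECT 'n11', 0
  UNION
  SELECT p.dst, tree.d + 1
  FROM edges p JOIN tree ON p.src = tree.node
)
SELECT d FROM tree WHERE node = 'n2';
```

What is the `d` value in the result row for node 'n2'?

2

Base: (n11, d=0).
Iteration 1: edges from {n11} -> (n22, d=1), (n38, d=1).
Iteration 2: edges from {n22,n38} -> (n2, d=2).
Iteration 3: no outgoing edges from {n2}; recursion stops.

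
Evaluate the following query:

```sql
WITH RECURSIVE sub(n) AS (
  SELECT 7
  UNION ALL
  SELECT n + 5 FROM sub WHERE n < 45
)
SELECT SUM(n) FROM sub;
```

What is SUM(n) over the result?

Base: n=7.
Iteration 1: 7 < 45 holds -> n = 7 + 5 = 12.
Iteration 2: 12 < 45 holds -> n = 12 + 5 = 17.
Iteration 3: 17 < 45 holds -> n = 17 + 5 = 22.
Iteration 4: 22 < 45 holds -> n = 22 + 5 = 27.
Iteration 5: 27 < 45 holds -> n = 27 + 5 = 32.
Iteration 6: 32 < 45 holds -> n = 32 + 5 = 37.
Iteration 7: 37 < 45 holds -> n = 37 + 5 = 42.
Iteration 8: 42 < 45 holds -> n = 42 + 5 = 47.
Iteration 9: 47 < 45 fails; recursion stops.
SUM(n) = 7 + 12 + 17 + 22 + 27 + 32 + 37 + 42 + 47 = 243.

243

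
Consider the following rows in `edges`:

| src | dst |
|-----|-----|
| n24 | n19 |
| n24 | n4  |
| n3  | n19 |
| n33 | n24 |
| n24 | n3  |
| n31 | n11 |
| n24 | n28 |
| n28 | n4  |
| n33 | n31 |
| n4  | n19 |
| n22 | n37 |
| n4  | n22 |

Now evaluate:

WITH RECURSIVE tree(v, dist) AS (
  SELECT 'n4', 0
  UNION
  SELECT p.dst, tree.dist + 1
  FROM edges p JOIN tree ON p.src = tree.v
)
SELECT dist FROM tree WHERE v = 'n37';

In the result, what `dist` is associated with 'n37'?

2

Base: (n4, dist=0).
Iteration 1: edges from {n4} -> (n19, dist=1), (n22, dist=1).
Iteration 2: edges from {n19,n22} -> (n37, dist=2).
Iteration 3: no outgoing edges from {n37}; recursion stops.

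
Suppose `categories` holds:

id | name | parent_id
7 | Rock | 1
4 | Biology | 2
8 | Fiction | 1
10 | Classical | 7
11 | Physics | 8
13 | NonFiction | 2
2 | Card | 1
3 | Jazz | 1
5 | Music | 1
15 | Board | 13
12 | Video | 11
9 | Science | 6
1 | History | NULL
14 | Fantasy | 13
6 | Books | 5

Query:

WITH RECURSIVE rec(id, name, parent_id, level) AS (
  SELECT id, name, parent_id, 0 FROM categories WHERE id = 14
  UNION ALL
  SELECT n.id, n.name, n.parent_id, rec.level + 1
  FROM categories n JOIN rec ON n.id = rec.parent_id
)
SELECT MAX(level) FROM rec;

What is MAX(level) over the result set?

Base: id=14 (Fantasy), parent_id=13, level 0.
Iteration 1: join on id=13 -> NonFiction (id 13, parent_id=2, level 1).
Iteration 2: join on id=2 -> Card (id 2, parent_id=1, level 2).
Iteration 3: join on id=1 -> History (id 1, parent_id=NULL, level 3).
Iteration 4: parent_id is NULL; no match; recursion stops.
level values: 0, 1, 2, 3; the maximum is 3.

3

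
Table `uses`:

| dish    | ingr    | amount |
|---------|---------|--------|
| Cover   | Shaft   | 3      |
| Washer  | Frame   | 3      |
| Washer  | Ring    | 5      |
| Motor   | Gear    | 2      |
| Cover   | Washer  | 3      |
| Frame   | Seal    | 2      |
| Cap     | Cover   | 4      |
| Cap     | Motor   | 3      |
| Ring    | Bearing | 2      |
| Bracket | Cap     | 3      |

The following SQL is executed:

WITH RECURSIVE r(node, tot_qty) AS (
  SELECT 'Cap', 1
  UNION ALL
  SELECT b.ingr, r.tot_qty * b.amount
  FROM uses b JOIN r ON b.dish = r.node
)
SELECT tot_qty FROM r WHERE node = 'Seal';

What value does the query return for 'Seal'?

72

Base: (Cap, tot_qty=1).
Iteration 1: components of {Cap} -> Cover = 1*4 = 4, Motor = 1*3 = 3.
Iteration 2: components of {Cover,Motor} -> Gear = 3*2 = 6, Shaft = 4*3 = 12, Washer = 4*3 = 12.
Iteration 3: components of {Gear,Shaft,Washer} -> Frame = 12*3 = 36, Ring = 12*5 = 60.
Iteration 4: components of {Frame,Ring} -> Bearing = 60*2 = 120, Seal = 36*2 = 72.
Iteration 5: no further components; recursion stops.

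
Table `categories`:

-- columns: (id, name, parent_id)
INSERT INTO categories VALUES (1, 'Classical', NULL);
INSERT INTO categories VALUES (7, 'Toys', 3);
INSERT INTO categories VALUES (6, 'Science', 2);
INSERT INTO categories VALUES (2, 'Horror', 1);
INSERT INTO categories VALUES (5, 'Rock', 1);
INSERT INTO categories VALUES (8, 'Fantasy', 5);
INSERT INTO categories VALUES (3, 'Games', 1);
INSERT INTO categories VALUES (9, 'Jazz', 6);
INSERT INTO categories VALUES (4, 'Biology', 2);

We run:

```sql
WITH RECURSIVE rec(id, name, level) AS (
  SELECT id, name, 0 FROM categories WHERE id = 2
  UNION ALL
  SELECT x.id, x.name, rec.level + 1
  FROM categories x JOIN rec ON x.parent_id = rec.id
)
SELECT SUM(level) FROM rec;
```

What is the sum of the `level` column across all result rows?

4

Base: id=2 (Horror) at level 0.
Iteration 1: rows with parent_id in {2} -> Biology (id 4, level 1), Science (id 6, level 1).
Iteration 2: rows with parent_id in {4,6} -> Jazz (id 9, level 2).
Iteration 3: no rows with parent_id in {9}; recursion stops.
SUM(level) = 0 + 1 + 1 + 2 = 4.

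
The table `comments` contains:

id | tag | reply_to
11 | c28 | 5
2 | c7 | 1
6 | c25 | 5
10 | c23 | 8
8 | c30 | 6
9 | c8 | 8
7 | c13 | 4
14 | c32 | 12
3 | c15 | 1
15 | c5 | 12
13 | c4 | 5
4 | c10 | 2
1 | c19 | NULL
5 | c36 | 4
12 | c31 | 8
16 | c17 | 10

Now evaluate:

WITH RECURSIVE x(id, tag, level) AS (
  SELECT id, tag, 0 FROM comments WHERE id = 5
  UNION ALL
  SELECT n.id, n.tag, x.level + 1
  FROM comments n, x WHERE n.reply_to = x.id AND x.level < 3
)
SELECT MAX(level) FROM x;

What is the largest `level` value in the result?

Base: id=5 (c36) at level 0.
Iteration 1: rows with reply_to in {5} -> c25 (id 6, level 1), c28 (id 11, level 1), c4 (id 13, level 1).
Iteration 2: rows with reply_to in {6,11,13} -> c30 (id 8, level 2).
Iteration 3: rows with reply_to in {8} -> c8 (id 9, level 3), c23 (id 10, level 3), c31 (id 12, level 3).
Iteration 4: level < 3 fails for all current rows; recursion stops.
level values: 0, 1, 1, 1, 2, 3, 3, 3; the maximum is 3.

3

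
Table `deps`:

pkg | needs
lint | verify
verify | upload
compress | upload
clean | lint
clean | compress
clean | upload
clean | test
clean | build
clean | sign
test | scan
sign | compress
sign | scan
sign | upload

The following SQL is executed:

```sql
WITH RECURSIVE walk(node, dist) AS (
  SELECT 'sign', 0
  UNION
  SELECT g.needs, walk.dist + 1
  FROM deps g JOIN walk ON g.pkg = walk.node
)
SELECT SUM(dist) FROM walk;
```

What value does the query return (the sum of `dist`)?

5

Base: (sign, dist=0).
Iteration 1: edges from {sign} -> (compress, dist=1), (scan, dist=1), (upload, dist=1).
Iteration 2: edges from {compress,scan,upload} -> (upload, dist=2).
Iteration 3: no outgoing edges from {upload}; recursion stops.
SUM(dist) = 0 + 1 + 1 + 1 + 2 = 5.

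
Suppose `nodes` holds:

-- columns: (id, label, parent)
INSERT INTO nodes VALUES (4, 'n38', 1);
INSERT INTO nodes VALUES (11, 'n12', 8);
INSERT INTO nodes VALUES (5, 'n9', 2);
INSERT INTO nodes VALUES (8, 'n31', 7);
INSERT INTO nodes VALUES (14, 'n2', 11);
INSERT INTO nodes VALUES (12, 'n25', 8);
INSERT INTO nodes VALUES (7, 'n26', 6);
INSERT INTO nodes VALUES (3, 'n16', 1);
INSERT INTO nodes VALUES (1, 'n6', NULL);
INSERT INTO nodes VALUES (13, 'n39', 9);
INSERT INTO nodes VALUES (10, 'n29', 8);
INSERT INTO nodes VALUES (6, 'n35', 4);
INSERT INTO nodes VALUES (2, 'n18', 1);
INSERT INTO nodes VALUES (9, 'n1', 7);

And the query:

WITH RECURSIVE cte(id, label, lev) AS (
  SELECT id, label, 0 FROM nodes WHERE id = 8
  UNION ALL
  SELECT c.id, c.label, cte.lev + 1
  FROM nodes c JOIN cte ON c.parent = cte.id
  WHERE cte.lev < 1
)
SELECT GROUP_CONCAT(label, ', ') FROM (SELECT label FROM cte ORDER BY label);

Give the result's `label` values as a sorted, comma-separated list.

n12, n25, n29, n31

Base: id=8 (n31) at lev 0.
Iteration 1: rows with parent in {8} -> n29 (id 10, lev 1), n12 (id 11, lev 1), n25 (id 12, lev 1).
Iteration 2: lev < 1 fails for all current rows; recursion stops.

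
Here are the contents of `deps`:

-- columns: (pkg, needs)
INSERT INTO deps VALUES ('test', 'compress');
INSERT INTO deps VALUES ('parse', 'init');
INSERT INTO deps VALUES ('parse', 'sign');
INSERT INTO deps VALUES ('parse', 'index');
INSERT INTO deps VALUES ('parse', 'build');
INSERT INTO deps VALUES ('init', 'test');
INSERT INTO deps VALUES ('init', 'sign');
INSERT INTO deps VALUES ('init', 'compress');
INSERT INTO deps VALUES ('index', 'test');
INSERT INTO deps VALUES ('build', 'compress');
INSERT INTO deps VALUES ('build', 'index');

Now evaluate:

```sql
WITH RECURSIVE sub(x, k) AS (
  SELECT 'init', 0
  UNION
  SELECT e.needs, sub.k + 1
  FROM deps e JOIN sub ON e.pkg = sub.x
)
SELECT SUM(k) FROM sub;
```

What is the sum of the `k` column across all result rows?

Base: (init, k=0).
Iteration 1: edges from {init} -> (compress, k=1), (sign, k=1), (test, k=1).
Iteration 2: edges from {compress,sign,test} -> (compress, k=2).
Iteration 3: no outgoing edges from {compress}; recursion stops.
SUM(k) = 0 + 1 + 1 + 1 + 2 = 5.

5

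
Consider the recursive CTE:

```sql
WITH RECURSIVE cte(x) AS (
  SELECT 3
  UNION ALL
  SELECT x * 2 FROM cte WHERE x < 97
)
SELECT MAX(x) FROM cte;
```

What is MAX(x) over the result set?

192

Base: x=3.
Iteration 1: 3 < 97 holds -> x = 3 * 2 = 6.
Iteration 2: 6 < 97 holds -> x = 6 * 2 = 12.
Iteration 3: 12 < 97 holds -> x = 12 * 2 = 24.
Iteration 4: 24 < 97 holds -> x = 24 * 2 = 48.
Iteration 5: 48 < 97 holds -> x = 48 * 2 = 96.
Iteration 6: 96 < 97 holds -> x = 96 * 2 = 192.
Iteration 7: 192 < 97 fails; recursion stops.
x values: 3, 6, 12, 24, 48, 96, 192; the maximum is 192.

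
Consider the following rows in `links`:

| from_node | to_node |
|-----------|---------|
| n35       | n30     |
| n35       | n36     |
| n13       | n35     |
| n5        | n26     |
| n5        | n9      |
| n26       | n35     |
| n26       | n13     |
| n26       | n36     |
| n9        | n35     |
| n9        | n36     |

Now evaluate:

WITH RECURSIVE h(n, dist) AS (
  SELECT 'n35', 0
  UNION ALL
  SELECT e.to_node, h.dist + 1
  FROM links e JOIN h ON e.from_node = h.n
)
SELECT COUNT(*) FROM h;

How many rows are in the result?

3

Base: (n35, dist=0).
Iteration 1: edges from {n35} -> (n30, dist=1), (n36, dist=1).
Iteration 2: no outgoing edges from {n30,n36}; recursion stops.
Total rows emitted: 3.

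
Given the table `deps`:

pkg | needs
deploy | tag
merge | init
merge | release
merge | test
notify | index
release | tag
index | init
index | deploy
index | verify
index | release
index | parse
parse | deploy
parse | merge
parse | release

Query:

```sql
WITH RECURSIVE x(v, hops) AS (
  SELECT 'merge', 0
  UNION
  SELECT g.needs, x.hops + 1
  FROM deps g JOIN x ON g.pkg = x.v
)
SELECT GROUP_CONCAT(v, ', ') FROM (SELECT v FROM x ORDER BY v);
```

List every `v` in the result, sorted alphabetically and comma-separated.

init, merge, release, tag, test

Base: (merge, hops=0).
Iteration 1: edges from {merge} -> (init, hops=1), (release, hops=1), (test, hops=1).
Iteration 2: edges from {init,release,test} -> (tag, hops=2).
Iteration 3: no outgoing edges from {tag}; recursion stops.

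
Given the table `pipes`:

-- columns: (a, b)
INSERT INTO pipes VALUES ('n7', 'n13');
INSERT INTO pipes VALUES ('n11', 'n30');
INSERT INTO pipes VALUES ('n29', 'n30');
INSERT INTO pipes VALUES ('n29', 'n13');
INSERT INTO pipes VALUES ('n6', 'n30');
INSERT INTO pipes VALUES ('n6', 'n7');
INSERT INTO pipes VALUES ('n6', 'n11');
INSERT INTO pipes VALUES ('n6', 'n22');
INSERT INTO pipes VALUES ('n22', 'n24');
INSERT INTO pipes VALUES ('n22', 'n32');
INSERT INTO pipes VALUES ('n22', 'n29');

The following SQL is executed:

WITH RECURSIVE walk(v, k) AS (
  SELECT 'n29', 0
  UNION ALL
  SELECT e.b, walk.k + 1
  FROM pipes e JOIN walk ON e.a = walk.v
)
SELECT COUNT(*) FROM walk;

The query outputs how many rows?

3

Base: (n29, k=0).
Iteration 1: edges from {n29} -> (n13, k=1), (n30, k=1).
Iteration 2: no outgoing edges from {n13,n30}; recursion stops.
Total rows emitted: 3.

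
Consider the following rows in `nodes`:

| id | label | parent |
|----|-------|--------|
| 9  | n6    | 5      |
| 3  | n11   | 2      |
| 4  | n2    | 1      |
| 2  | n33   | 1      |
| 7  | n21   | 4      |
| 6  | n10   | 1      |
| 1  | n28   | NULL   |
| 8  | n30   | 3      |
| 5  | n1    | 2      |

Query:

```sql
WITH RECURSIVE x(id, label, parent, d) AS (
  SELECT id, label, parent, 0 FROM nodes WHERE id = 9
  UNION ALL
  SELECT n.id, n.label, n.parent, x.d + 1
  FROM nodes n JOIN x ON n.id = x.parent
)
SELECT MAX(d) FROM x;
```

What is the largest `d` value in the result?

Base: id=9 (n6), parent=5, d 0.
Iteration 1: join on id=5 -> n1 (id 5, parent=2, d 1).
Iteration 2: join on id=2 -> n33 (id 2, parent=1, d 2).
Iteration 3: join on id=1 -> n28 (id 1, parent=NULL, d 3).
Iteration 4: parent is NULL; no match; recursion stops.
d values: 0, 1, 2, 3; the maximum is 3.

3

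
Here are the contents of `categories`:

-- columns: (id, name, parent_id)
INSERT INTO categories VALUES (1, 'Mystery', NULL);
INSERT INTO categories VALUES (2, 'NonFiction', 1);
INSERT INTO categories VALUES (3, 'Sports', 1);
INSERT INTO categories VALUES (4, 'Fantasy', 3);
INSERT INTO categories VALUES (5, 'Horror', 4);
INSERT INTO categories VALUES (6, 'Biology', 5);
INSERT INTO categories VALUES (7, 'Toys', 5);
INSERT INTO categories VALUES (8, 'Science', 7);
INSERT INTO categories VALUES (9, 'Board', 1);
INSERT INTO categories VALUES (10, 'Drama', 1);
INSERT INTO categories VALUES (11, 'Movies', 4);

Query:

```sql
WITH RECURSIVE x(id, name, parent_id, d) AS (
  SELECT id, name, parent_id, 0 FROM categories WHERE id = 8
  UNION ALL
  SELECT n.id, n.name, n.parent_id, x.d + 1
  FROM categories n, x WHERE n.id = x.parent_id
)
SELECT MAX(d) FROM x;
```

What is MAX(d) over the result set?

5

Base: id=8 (Science), parent_id=7, d 0.
Iteration 1: join on id=7 -> Toys (id 7, parent_id=5, d 1).
Iteration 2: join on id=5 -> Horror (id 5, parent_id=4, d 2).
Iteration 3: join on id=4 -> Fantasy (id 4, parent_id=3, d 3).
Iteration 4: join on id=3 -> Sports (id 3, parent_id=1, d 4).
Iteration 5: join on id=1 -> Mystery (id 1, parent_id=NULL, d 5).
Iteration 6: parent_id is NULL; no match; recursion stops.
d values: 0, 1, 2, 3, 4, 5; the maximum is 5.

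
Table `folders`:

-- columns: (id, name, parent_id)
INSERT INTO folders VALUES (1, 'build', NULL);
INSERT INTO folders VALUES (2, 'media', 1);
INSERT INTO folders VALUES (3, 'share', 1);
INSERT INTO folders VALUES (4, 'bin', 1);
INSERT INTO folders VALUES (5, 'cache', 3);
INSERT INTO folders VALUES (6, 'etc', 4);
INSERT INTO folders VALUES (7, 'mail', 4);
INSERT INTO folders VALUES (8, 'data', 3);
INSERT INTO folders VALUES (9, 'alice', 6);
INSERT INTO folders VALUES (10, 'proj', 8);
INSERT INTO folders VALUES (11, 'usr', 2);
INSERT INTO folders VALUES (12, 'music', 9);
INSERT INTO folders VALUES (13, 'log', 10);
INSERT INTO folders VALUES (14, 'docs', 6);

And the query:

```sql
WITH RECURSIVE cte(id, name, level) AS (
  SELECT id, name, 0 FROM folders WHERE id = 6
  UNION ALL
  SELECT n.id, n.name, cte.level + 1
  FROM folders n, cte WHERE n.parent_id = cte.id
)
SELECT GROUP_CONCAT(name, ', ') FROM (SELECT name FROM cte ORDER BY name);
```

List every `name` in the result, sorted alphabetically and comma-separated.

Base: id=6 (etc) at level 0.
Iteration 1: rows with parent_id in {6} -> alice (id 9, level 1), docs (id 14, level 1).
Iteration 2: rows with parent_id in {9,14} -> music (id 12, level 2).
Iteration 3: no rows with parent_id in {12}; recursion stops.

alice, docs, etc, music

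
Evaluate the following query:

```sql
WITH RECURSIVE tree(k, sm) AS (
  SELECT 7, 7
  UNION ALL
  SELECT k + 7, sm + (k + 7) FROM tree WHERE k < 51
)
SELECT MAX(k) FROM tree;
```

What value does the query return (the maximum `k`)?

Base: k=7, sm=7.
Iteration 1: 7 < 51 holds -> k = 7 + 7 = 14, sm = 7 + 14 = 21.
Iteration 2: 14 < 51 holds -> k = 14 + 7 = 21, sm = 21 + 21 = 42.
Iteration 3: 21 < 51 holds -> k = 21 + 7 = 28, sm = 42 + 28 = 70.
Iteration 4: 28 < 51 holds -> k = 28 + 7 = 35, sm = 70 + 35 = 105.
Iteration 5: 35 < 51 holds -> k = 35 + 7 = 42, sm = 105 + 42 = 147.
Iteration 6: 42 < 51 holds -> k = 42 + 7 = 49, sm = 147 + 49 = 196.
Iteration 7: 49 < 51 holds -> k = 49 + 7 = 56, sm = 196 + 56 = 252.
Iteration 8: 56 < 51 fails; recursion stops.
k values: 7, 14, 21, 28, 35, 42, 49, 56; the maximum is 56.

56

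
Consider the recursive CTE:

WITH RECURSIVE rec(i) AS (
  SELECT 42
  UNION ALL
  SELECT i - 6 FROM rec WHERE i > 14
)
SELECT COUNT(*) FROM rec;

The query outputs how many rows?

Base: i=42.
Iteration 1: 42 > 14 holds -> i = 42 - 6 = 36.
Iteration 2: 36 > 14 holds -> i = 36 - 6 = 30.
Iteration 3: 30 > 14 holds -> i = 30 - 6 = 24.
Iteration 4: 24 > 14 holds -> i = 24 - 6 = 18.
Iteration 5: 18 > 14 holds -> i = 18 - 6 = 12.
Iteration 6: 12 > 14 fails; recursion stops.
Total rows emitted: 6.

6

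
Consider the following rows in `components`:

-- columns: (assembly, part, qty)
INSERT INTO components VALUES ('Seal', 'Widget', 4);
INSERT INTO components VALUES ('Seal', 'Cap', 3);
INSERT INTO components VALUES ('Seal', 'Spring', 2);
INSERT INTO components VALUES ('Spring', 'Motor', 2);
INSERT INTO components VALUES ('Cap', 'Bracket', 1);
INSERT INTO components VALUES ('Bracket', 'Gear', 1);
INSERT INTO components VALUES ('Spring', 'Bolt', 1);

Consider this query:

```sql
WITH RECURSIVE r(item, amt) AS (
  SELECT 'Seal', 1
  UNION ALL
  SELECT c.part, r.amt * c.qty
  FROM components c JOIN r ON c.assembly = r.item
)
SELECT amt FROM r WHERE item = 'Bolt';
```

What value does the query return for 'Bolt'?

Base: (Seal, amt=1).
Iteration 1: components of {Seal} -> Cap = 1*3 = 3, Spring = 1*2 = 2, Widget = 1*4 = 4.
Iteration 2: components of {Cap,Spring,Widget} -> Bolt = 2*1 = 2, Bracket = 3*1 = 3, Motor = 2*2 = 4.
Iteration 3: components of {Bolt,Bracket,Motor} -> Gear = 3*1 = 3.
Iteration 4: no further components; recursion stops.

2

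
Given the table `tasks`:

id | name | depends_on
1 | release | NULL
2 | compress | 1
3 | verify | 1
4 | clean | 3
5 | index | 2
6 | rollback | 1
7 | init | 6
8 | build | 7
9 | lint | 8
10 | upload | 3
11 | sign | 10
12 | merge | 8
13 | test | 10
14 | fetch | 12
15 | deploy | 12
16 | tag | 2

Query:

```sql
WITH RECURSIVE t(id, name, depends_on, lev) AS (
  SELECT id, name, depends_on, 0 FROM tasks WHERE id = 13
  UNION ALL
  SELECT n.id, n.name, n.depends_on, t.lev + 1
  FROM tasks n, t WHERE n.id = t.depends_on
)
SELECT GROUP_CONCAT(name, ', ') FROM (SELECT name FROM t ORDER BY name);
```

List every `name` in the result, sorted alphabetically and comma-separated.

Base: id=13 (test), depends_on=10, lev 0.
Iteration 1: join on id=10 -> upload (id 10, depends_on=3, lev 1).
Iteration 2: join on id=3 -> verify (id 3, depends_on=1, lev 2).
Iteration 3: join on id=1 -> release (id 1, depends_on=NULL, lev 3).
Iteration 4: depends_on is NULL; no match; recursion stops.

release, test, upload, verify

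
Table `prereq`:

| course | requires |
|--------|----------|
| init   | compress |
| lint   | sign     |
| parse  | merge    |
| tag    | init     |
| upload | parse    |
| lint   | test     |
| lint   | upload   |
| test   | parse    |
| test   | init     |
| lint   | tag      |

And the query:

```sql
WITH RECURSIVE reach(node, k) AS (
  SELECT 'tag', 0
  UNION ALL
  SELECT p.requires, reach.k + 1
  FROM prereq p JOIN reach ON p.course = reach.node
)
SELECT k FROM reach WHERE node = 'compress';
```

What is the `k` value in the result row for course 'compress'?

2

Base: (tag, k=0).
Iteration 1: edges from {tag} -> (init, k=1).
Iteration 2: edges from {init} -> (compress, k=2).
Iteration 3: no outgoing edges from {compress}; recursion stops.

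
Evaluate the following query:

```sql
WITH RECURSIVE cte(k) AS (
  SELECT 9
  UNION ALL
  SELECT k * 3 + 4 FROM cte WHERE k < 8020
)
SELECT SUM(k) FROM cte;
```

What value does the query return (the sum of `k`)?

36064

Base: k=9.
Iteration 1: 9 < 8020 holds -> k = 9 * 3 + 4 = 31.
Iteration 2: 31 < 8020 holds -> k = 31 * 3 + 4 = 97.
Iteration 3: 97 < 8020 holds -> k = 97 * 3 + 4 = 295.
Iteration 4: 295 < 8020 holds -> k = 295 * 3 + 4 = 889.
Iteration 5: 889 < 8020 holds -> k = 889 * 3 + 4 = 2671.
Iteration 6: 2671 < 8020 holds -> k = 2671 * 3 + 4 = 8017.
Iteration 7: 8017 < 8020 holds -> k = 8017 * 3 + 4 = 24055.
Iteration 8: 24055 < 8020 fails; recursion stops.
SUM(k) = 9 + 31 + 97 + 295 + 889 + 2671 + 8017 + 24055 = 36064.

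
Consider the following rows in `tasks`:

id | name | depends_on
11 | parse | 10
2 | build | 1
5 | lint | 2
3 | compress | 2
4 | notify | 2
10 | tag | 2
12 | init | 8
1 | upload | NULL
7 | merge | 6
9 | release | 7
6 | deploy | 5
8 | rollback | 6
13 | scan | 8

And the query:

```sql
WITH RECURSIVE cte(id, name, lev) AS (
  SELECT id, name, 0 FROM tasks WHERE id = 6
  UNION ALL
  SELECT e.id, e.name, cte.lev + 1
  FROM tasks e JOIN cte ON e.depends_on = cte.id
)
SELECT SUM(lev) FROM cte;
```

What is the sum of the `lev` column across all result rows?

8

Base: id=6 (deploy) at lev 0.
Iteration 1: rows with depends_on in {6} -> merge (id 7, lev 1), rollback (id 8, lev 1).
Iteration 2: rows with depends_on in {7,8} -> release (id 9, lev 2), init (id 12, lev 2), scan (id 13, lev 2).
Iteration 3: no rows with depends_on in {9,12,13}; recursion stops.
SUM(lev) = 0 + 1 + 1 + 2 + 2 + 2 = 8.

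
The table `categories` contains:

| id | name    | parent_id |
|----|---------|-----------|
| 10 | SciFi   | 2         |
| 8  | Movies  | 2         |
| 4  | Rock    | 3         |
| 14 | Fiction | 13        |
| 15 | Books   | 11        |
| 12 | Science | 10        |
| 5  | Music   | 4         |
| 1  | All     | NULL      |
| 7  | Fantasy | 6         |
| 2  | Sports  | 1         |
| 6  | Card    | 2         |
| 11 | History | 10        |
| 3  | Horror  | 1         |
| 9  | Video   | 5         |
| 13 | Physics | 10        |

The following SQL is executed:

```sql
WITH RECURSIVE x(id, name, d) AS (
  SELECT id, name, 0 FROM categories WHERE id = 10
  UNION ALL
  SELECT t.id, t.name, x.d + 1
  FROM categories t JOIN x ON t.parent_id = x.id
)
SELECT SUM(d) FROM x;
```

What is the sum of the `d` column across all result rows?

Base: id=10 (SciFi) at d 0.
Iteration 1: rows with parent_id in {10} -> History (id 11, d 1), Science (id 12, d 1), Physics (id 13, d 1).
Iteration 2: rows with parent_id in {11,12,13} -> Fiction (id 14, d 2), Books (id 15, d 2).
Iteration 3: no rows with parent_id in {14,15}; recursion stops.
SUM(d) = 0 + 1 + 1 + 1 + 2 + 2 = 7.

7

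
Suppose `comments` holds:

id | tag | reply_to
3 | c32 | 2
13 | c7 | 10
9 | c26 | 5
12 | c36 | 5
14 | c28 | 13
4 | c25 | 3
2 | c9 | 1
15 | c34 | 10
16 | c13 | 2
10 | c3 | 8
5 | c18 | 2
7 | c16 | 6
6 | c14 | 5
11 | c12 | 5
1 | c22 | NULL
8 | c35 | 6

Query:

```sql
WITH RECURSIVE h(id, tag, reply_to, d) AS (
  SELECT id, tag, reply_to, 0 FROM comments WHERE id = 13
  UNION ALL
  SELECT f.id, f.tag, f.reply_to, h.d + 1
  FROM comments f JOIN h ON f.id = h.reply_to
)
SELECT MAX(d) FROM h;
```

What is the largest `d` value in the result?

6

Base: id=13 (c7), reply_to=10, d 0.
Iteration 1: join on id=10 -> c3 (id 10, reply_to=8, d 1).
Iteration 2: join on id=8 -> c35 (id 8, reply_to=6, d 2).
Iteration 3: join on id=6 -> c14 (id 6, reply_to=5, d 3).
Iteration 4: join on id=5 -> c18 (id 5, reply_to=2, d 4).
Iteration 5: join on id=2 -> c9 (id 2, reply_to=1, d 5).
Iteration 6: join on id=1 -> c22 (id 1, reply_to=NULL, d 6).
Iteration 7: reply_to is NULL; no match; recursion stops.
d values: 0, 1, 2, 3, 4, 5, 6; the maximum is 6.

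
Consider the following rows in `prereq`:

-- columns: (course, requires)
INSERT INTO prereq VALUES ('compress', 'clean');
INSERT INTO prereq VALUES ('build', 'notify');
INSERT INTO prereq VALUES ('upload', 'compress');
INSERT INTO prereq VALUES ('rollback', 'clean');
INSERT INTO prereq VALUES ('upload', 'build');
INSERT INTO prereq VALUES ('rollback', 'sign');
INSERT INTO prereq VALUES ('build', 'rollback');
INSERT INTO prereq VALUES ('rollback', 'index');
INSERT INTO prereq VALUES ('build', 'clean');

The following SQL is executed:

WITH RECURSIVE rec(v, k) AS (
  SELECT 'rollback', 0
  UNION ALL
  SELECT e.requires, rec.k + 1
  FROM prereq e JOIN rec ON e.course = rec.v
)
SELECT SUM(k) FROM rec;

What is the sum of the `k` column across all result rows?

3

Base: (rollback, k=0).
Iteration 1: edges from {rollback} -> (clean, k=1), (index, k=1), (sign, k=1).
Iteration 2: no outgoing edges from {clean,index,sign}; recursion stops.
SUM(k) = 0 + 1 + 1 + 1 = 3.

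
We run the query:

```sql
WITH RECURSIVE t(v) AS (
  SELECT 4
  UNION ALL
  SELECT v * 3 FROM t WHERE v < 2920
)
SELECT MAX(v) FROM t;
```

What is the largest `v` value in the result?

8748

Base: v=4.
Iteration 1: 4 < 2920 holds -> v = 4 * 3 = 12.
Iteration 2: 12 < 2920 holds -> v = 12 * 3 = 36.
Iteration 3: 36 < 2920 holds -> v = 36 * 3 = 108.
Iteration 4: 108 < 2920 holds -> v = 108 * 3 = 324.
Iteration 5: 324 < 2920 holds -> v = 324 * 3 = 972.
Iteration 6: 972 < 2920 holds -> v = 972 * 3 = 2916.
Iteration 7: 2916 < 2920 holds -> v = 2916 * 3 = 8748.
Iteration 8: 8748 < 2920 fails; recursion stops.
v values: 4, 12, 36, 108, 324, 972, 2916, 8748; the maximum is 8748.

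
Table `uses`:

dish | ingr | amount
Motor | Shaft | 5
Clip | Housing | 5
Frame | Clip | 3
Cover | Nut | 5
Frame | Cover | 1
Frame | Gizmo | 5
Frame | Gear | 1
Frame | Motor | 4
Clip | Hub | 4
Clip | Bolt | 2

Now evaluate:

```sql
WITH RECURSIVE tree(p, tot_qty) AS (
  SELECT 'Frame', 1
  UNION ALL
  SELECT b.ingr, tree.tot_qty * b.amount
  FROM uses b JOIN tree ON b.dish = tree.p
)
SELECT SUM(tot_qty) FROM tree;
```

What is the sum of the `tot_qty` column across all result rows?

Base: (Frame, tot_qty=1).
Iteration 1: components of {Frame} -> Clip = 1*3 = 3, Cover = 1*1 = 1, Gear = 1*1 = 1, Gizmo = 1*5 = 5, Motor = 1*4 = 4.
Iteration 2: components of {Clip,Cover,Gear,Gizmo,Motor} -> Bolt = 3*2 = 6, Housing = 3*5 = 15, Hub = 3*4 = 12, Nut = 1*5 = 5, Shaft = 4*5 = 20.
Iteration 3: no further components; recursion stops.
SUM(tot_qty) = 1 + 3 + 4 + 1 + 1 + 5 + 12 + 6 + 15 + 20 + 5 = 73.

73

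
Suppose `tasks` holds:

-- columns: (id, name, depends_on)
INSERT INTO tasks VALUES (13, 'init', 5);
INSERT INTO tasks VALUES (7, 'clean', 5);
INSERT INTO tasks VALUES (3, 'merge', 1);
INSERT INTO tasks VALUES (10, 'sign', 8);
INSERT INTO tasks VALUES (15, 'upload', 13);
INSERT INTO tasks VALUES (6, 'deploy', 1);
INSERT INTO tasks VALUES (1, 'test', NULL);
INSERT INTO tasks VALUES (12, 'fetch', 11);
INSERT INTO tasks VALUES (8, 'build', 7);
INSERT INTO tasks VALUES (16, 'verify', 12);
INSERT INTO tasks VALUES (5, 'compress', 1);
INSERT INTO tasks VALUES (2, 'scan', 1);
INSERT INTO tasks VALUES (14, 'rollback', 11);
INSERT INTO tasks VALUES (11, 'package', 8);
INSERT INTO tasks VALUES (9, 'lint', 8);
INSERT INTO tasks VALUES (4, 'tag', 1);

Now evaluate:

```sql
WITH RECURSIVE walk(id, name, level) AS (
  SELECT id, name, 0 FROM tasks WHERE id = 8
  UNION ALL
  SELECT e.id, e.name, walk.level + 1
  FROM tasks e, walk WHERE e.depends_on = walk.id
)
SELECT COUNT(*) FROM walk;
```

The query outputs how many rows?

Base: id=8 (build) at level 0.
Iteration 1: rows with depends_on in {8} -> lint (id 9, level 1), sign (id 10, level 1), package (id 11, level 1).
Iteration 2: rows with depends_on in {9,10,11} -> fetch (id 12, level 2), rollback (id 14, level 2).
Iteration 3: rows with depends_on in {12,14} -> verify (id 16, level 3).
Iteration 4: no rows with depends_on in {16}; recursion stops.
Total rows emitted: 7.

7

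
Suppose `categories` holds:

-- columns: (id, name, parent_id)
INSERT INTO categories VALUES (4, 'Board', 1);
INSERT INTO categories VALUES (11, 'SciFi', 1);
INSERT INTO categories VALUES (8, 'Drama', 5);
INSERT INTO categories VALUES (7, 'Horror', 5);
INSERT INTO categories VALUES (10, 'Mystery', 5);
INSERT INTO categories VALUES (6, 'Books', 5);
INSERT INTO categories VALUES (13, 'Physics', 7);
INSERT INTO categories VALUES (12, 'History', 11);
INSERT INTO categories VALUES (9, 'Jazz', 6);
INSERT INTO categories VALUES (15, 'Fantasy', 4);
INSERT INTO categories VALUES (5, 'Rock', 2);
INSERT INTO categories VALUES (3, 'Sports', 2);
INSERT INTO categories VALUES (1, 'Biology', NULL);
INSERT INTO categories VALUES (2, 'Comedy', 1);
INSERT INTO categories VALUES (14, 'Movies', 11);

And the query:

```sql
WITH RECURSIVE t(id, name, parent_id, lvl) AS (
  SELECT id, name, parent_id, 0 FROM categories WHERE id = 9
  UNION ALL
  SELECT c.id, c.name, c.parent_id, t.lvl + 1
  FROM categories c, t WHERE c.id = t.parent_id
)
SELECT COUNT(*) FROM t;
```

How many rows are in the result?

5

Base: id=9 (Jazz), parent_id=6, lvl 0.
Iteration 1: join on id=6 -> Books (id 6, parent_id=5, lvl 1).
Iteration 2: join on id=5 -> Rock (id 5, parent_id=2, lvl 2).
Iteration 3: join on id=2 -> Comedy (id 2, parent_id=1, lvl 3).
Iteration 4: join on id=1 -> Biology (id 1, parent_id=NULL, lvl 4).
Iteration 5: parent_id is NULL; no match; recursion stops.
Total rows emitted: 5.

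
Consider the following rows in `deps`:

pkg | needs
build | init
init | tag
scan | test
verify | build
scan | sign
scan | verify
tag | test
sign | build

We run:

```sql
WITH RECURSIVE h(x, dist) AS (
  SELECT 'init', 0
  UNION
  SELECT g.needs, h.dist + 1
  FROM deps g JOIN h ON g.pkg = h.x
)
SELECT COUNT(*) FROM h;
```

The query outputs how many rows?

3

Base: (init, dist=0).
Iteration 1: edges from {init} -> (tag, dist=1).
Iteration 2: edges from {tag} -> (test, dist=2).
Iteration 3: no outgoing edges from {test}; recursion stops.
Total rows emitted: 3.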